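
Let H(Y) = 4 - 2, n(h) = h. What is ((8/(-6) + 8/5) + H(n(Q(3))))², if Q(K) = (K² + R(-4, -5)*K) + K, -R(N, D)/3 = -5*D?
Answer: 1156/225 ≈ 5.1378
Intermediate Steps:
R(N, D) = 15*D (R(N, D) = -(-15)*D = 15*D)
Q(K) = K² - 74*K (Q(K) = (K² + (15*(-5))*K) + K = (K² - 75*K) + K = K² - 74*K)
H(Y) = 2
((8/(-6) + 8/5) + H(n(Q(3))))² = ((8/(-6) + 8/5) + 2)² = ((8*(-⅙) + 8*(⅕)) + 2)² = ((-4/3 + 8/5) + 2)² = (4/15 + 2)² = (34/15)² = 1156/225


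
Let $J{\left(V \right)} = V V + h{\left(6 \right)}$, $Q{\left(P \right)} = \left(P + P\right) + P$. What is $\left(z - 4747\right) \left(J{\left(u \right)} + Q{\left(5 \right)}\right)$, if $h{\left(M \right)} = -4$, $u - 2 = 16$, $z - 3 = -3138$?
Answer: $-2640470$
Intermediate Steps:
$z = -3135$ ($z = 3 - 3138 = -3135$)
$u = 18$ ($u = 2 + 16 = 18$)
$Q{\left(P \right)} = 3 P$ ($Q{\left(P \right)} = 2 P + P = 3 P$)
$J{\left(V \right)} = -4 + V^{2}$ ($J{\left(V \right)} = V V - 4 = V^{2} - 4 = -4 + V^{2}$)
$\left(z - 4747\right) \left(J{\left(u \right)} + Q{\left(5 \right)}\right) = \left(-3135 - 4747\right) \left(\left(-4 + 18^{2}\right) + 3 \cdot 5\right) = - 7882 \left(\left(-4 + 324\right) + 15\right) = - 7882 \left(320 + 15\right) = \left(-7882\right) 335 = -2640470$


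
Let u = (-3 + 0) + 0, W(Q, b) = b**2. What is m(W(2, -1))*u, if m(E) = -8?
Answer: 24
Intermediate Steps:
u = -3 (u = -3 + 0 = -3)
m(W(2, -1))*u = -8*(-3) = 24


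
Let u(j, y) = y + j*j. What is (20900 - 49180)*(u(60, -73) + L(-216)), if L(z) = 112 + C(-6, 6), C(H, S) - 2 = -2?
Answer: -102910920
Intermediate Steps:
C(H, S) = 0 (C(H, S) = 2 - 2 = 0)
u(j, y) = y + j**2
L(z) = 112 (L(z) = 112 + 0 = 112)
(20900 - 49180)*(u(60, -73) + L(-216)) = (20900 - 49180)*((-73 + 60**2) + 112) = -28280*((-73 + 3600) + 112) = -28280*(3527 + 112) = -28280*3639 = -102910920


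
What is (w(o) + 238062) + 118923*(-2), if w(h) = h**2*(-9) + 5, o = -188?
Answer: -317875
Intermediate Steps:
w(h) = 5 - 9*h**2 (w(h) = -9*h**2 + 5 = 5 - 9*h**2)
(w(o) + 238062) + 118923*(-2) = ((5 - 9*(-188)**2) + 238062) + 118923*(-2) = ((5 - 9*35344) + 238062) - 237846 = ((5 - 318096) + 238062) - 237846 = (-318091 + 238062) - 237846 = -80029 - 237846 = -317875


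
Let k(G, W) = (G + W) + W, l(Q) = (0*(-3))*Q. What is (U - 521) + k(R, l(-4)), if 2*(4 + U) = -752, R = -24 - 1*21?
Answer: -946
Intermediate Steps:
l(Q) = 0 (l(Q) = 0*Q = 0)
R = -45 (R = -24 - 21 = -45)
k(G, W) = G + 2*W
U = -380 (U = -4 + (½)*(-752) = -4 - 376 = -380)
(U - 521) + k(R, l(-4)) = (-380 - 521) + (-45 + 2*0) = -901 + (-45 + 0) = -901 - 45 = -946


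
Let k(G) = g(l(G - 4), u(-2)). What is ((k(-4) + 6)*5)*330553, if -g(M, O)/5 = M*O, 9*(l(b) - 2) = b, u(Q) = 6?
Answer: -135526730/3 ≈ -4.5176e+7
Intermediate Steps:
l(b) = 2 + b/9
g(M, O) = -5*M*O
k(G) = -140/3 - 10*G/3 (k(G) = -5*(2 + (G - 4)/9)*6 = -5*(2 + (-4 + G)/9)*6 = -5*(2 + (-4/9 + G/9))*6 = -5*(14/9 + G/9)*6 = -140/3 - 10*G/3)
((k(-4) + 6)*5)*330553 = (((-140/3 - 10/3*(-4)) + 6)*5)*330553 = (((-140/3 + 40/3) + 6)*5)*330553 = ((-100/3 + 6)*5)*330553 = -82/3*5*330553 = -410/3*330553 = -135526730/3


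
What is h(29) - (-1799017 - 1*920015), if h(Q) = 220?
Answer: 2719252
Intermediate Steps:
h(29) - (-1799017 - 1*920015) = 220 - (-1799017 - 1*920015) = 220 - (-1799017 - 920015) = 220 - 1*(-2719032) = 220 + 2719032 = 2719252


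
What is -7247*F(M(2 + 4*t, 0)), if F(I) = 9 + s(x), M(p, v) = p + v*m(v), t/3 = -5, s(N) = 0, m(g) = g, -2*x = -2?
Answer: -65223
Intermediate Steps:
x = 1 (x = -½*(-2) = 1)
t = -15 (t = 3*(-5) = -15)
M(p, v) = p + v² (M(p, v) = p + v*v = p + v²)
F(I) = 9 (F(I) = 9 + 0 = 9)
-7247*F(M(2 + 4*t, 0)) = -7247*9 = -65223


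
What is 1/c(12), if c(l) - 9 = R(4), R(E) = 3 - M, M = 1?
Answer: 1/11 ≈ 0.090909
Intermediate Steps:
R(E) = 2 (R(E) = 3 - 1*1 = 3 - 1 = 2)
c(l) = 11 (c(l) = 9 + 2 = 11)
1/c(12) = 1/11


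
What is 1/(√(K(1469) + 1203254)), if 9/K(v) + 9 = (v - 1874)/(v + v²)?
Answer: √6234631723044205/86613159074 ≈ 0.00091164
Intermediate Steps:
K(v) = 9/(-9 + (-1874 + v)/(v + v²)) (K(v) = 9/(-9 + (v - 1874)/(v + v²)) = 9/(-9 + (-1874 + v)/(v + v²)))
1/(√(K(1469) + 1203254)) = 1/(√(-9*1469*(1 + 1469)/(1874 + 8*1469 + 9*1469²) + 1203254)) = 1/(√(-9*1469*1470/(1874 + 11752 + 9*2157961) + 1203254)) = 1/(√(-9*1469*1470/(1874 + 11752 + 19421649) + 1203254)) = 1/(√(-9*1469*1470/19435275 + 1203254)) = 1/(√(-9*1469*1/19435275*1470 + 1203254)) = 1/(√(-143962/143965 + 1203254)) = 1/(√(173226318148/143965)) = 1/(2*√6234631723044205/143965) = √6234631723044205/86613159074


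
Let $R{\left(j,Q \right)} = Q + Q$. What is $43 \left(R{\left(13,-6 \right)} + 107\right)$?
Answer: $4085$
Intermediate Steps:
$R{\left(j,Q \right)} = 2 Q$
$43 \left(R{\left(13,-6 \right)} + 107\right) = 43 \left(2 \left(-6\right) + 107\right) = 43 \left(-12 + 107\right) = 43 \cdot 95 = 4085$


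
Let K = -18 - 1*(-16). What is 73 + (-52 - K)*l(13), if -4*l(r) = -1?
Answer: 121/2 ≈ 60.500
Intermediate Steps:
K = -2 (K = -18 + 16 = -2)
l(r) = 1/4 (l(r) = -1/4*(-1) = 1/4)
73 + (-52 - K)*l(13) = 73 + (-52 - 1*(-2))*(1/4) = 73 + (-52 + 2)*(1/4) = 73 - 50*1/4 = 73 - 25/2 = 121/2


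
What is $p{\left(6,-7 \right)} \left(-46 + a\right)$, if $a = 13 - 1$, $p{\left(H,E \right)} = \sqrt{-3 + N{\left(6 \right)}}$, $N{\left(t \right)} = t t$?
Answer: $- 34 \sqrt{33} \approx -195.32$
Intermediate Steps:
$N{\left(t \right)} = t^{2}$
$p{\left(H,E \right)} = \sqrt{33}$ ($p{\left(H,E \right)} = \sqrt{-3 + 6^{2}} = \sqrt{-3 + 36} = \sqrt{33}$)
$a = 12$
$p{\left(6,-7 \right)} \left(-46 + a\right) = \sqrt{33} \left(-46 + 12\right) = \sqrt{33} \left(-34\right) = - 34 \sqrt{33}$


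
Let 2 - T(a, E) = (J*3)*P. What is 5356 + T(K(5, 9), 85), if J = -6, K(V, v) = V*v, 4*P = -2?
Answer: 5349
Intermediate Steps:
P = -½ (P = (¼)*(-2) = -½ ≈ -0.50000)
T(a, E) = -7 (T(a, E) = 2 - (-6*3)*(-1)/2 = 2 - (-18)*(-1)/2 = 2 - 1*9 = 2 - 9 = -7)
5356 + T(K(5, 9), 85) = 5356 - 7 = 5349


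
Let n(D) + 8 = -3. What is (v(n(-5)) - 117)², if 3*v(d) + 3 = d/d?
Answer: 124609/9 ≈ 13845.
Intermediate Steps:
n(D) = -11 (n(D) = -8 - 3 = -11)
v(d) = -⅔ (v(d) = -1 + (d/d)/3 = -1 + (⅓)*1 = -1 + ⅓ = -⅔)
(v(n(-5)) - 117)² = (-⅔ - 117)² = (-353/3)² = 124609/9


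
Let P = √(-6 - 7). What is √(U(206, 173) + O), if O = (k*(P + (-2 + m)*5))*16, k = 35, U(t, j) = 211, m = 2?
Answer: √(211 + 560*I*√13) ≈ 33.475 + 30.159*I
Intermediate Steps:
P = I*√13 (P = √(-13) = I*√13 ≈ 3.6056*I)
O = 560*I*√13 (O = (35*(I*√13 + (-2 + 2)*5))*16 = (35*(I*√13 + 0*5))*16 = (35*(I*√13 + 0))*16 = (35*(I*√13))*16 = (35*I*√13)*16 = 560*I*√13 ≈ 2019.1*I)
√(U(206, 173) + O) = √(211 + 560*I*√13)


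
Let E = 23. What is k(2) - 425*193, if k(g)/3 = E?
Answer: -81956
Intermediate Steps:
k(g) = 69 (k(g) = 3*23 = 69)
k(2) - 425*193 = 69 - 425*193 = 69 - 82025 = -81956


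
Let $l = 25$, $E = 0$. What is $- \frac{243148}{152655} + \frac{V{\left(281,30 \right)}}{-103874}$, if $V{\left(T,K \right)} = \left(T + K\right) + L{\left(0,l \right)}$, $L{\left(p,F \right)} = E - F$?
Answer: $- \frac{12650207341}{7928442735} \approx -1.5955$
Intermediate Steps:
$L{\left(p,F \right)} = - F$ ($L{\left(p,F \right)} = 0 - F = - F$)
$V{\left(T,K \right)} = -25 + K + T$ ($V{\left(T,K \right)} = \left(T + K\right) - 25 = \left(K + T\right) - 25 = -25 + K + T$)
$- \frac{243148}{152655} + \frac{V{\left(281,30 \right)}}{-103874} = - \frac{243148}{152655} + \frac{-25 + 30 + 281}{-103874} = \left(-243148\right) \frac{1}{152655} + 286 \left(- \frac{1}{103874}\right) = - \frac{243148}{152655} - \frac{143}{51937} = - \frac{12650207341}{7928442735}$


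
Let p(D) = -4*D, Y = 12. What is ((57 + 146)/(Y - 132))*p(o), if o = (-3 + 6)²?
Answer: 609/10 ≈ 60.900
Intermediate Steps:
o = 9 (o = 3² = 9)
p(D) = -4*D (p(D) = -2*2*D = -4*D)
((57 + 146)/(Y - 132))*p(o) = ((57 + 146)/(12 - 132))*(-4*9) = (203/(-120))*(-36) = (203*(-1/120))*(-36) = -203/120*(-36) = 609/10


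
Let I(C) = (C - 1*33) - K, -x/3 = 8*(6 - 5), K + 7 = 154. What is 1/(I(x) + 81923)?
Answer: 1/81719 ≈ 1.2237e-5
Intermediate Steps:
K = 147 (K = -7 + 154 = 147)
x = -24 (x = -24*(6 - 5) = -24 ≈ -24.000)
I(C) = -180 + C (I(C) = (C - 1*33) - 1*147 = (C - 33) - 147 = (-33 + C) - 147 = -180 + C)
1/(I(x) + 81923) = 1/((-180 - 24) + 81923) = 1/(-204 + 81923) = 1/81719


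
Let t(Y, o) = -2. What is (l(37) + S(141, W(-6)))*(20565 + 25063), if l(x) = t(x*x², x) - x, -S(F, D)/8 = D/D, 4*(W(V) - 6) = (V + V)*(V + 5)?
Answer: -2144516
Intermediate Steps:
W(V) = 6 + V*(5 + V)/2 (W(V) = 6 + ((V + V)*(V + 5))/4 = 6 + ((2*V)*(5 + V))/4 = 6 + (2*V*(5 + V))/4 = 6 + V*(5 + V)/2)
S(F, D) = -8 (S(F, D) = -8*D/D = -8*1 = -8)
l(x) = -2 - x
(l(37) + S(141, W(-6)))*(20565 + 25063) = ((-2 - 1*37) - 8)*(20565 + 25063) = ((-2 - 37) - 8)*45628 = (-39 - 8)*45628 = -47*45628 = -2144516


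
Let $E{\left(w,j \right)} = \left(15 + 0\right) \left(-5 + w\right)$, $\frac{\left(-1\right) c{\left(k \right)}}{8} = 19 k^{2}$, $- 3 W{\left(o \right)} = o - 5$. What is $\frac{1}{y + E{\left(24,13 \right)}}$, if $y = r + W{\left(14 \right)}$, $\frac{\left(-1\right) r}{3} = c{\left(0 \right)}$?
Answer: $\frac{1}{282} \approx 0.0035461$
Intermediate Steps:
$W{\left(o \right)} = \frac{5}{3} - \frac{o}{3}$ ($W{\left(o \right)} = - \frac{o - 5}{3} = - \frac{-5 + o}{3} = \frac{5}{3} - \frac{o}{3}$)
$c{\left(k \right)} = - 152 k^{2}$ ($c{\left(k \right)} = - 8 \cdot 19 k^{2} = - 152 k^{2}$)
$r = 0$ ($r = - 3 \left(- 152 \cdot 0^{2}\right) = - 3 \left(\left(-152\right) 0\right) = \left(-3\right) 0 = 0$)
$E{\left(w,j \right)} = -75 + 15 w$ ($E{\left(w,j \right)} = 15 \left(-5 + w\right) = -75 + 15 w$)
$y = -3$ ($y = 0 + \left(\frac{5}{3} - \frac{14}{3}\right) = 0 - 3 = -3$)
$\frac{1}{y + E{\left(24,13 \right)}} = \frac{1}{-3 + \left(-75 + 15 \cdot 24\right)} = \frac{1}{-3 + \left(-75 + 360\right)} = \frac{1}{-3 + 285} = \frac{1}{282}$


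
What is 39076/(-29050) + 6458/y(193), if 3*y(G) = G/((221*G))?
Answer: 62191004812/14525 ≈ 4.2817e+6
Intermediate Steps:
y(G) = 1/663 (y(G) = (G/((221*G)))/3 = (G*(1/(221*G)))/3 = (⅓)*(1/221) = 1/663)
39076/(-29050) + 6458/y(193) = 39076/(-29050) + 6458/(1/663) = 39076*(-1/29050) + 6458*663 = -19538/14525 + 4281654 = 62191004812/14525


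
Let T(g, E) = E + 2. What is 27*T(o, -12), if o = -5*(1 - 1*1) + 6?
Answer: -270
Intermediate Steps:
o = 6 (o = -5*(1 - 1) + 6 = -5*0 + 6 = 0 + 6 = 6)
T(g, E) = 2 + E
27*T(o, -12) = 27*(2 - 12) = 27*(-10) = -270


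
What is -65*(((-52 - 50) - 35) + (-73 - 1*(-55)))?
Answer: 10075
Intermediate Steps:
-65*(((-52 - 50) - 35) + (-73 - 1*(-55))) = -65*((-102 - 35) + (-73 + 55)) = -65*(-137 - 18) = -65*(-155) = 10075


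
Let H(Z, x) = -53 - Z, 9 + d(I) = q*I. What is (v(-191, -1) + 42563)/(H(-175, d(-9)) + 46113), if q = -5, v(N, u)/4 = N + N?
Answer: 8207/9247 ≈ 0.88753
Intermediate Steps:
v(N, u) = 8*N (v(N, u) = 4*(N + N) = 4*(2*N) = 8*N)
d(I) = -9 - 5*I
(v(-191, -1) + 42563)/(H(-175, d(-9)) + 46113) = (8*(-191) + 42563)/((-53 - 1*(-175)) + 46113) = (-1528 + 42563)/((-53 + 175) + 46113) = 41035/(122 + 46113) = 41035/46235 = 41035*(1/46235) = 8207/9247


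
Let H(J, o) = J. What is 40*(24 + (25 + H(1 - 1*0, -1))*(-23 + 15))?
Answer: -7360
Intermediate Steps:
40*(24 + (25 + H(1 - 1*0, -1))*(-23 + 15)) = 40*(24 + (25 + (1 - 1*0))*(-23 + 15)) = 40*(24 + (25 + (1 + 0))*(-8)) = 40*(24 + (25 + 1)*(-8)) = 40*(24 + 26*(-8)) = 40*(24 - 208) = 40*(-184) = -7360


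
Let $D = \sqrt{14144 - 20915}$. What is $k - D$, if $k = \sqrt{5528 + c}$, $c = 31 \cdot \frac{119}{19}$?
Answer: $\frac{\sqrt{2065699}}{19} - i \sqrt{6771} \approx 75.645 - 82.286 i$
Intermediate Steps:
$D = i \sqrt{6771}$ ($D = \sqrt{-6771} = i \sqrt{6771} \approx 82.286 i$)
$c = \frac{3689}{19}$ ($c = 31 \cdot 119 \cdot \frac{1}{19} = 31 \cdot \frac{119}{19} = \frac{3689}{19} \approx 194.16$)
$k = \frac{\sqrt{2065699}}{19}$ ($k = \sqrt{5528 + \frac{3689}{19}} = \sqrt{\frac{108721}{19}} = \frac{\sqrt{2065699}}{19} \approx 75.645$)
$k - D = \frac{\sqrt{2065699}}{19} - i \sqrt{6771}$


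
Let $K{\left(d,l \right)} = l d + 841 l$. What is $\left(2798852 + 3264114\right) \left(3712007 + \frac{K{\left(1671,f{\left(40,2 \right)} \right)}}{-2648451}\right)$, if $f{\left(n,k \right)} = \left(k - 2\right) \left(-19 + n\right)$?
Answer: $22505772232762$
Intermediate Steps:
$f{\left(n,k \right)} = \left(-19 + n\right) \left(-2 + k\right)$ ($f{\left(n,k \right)} = \left(-2 + k\right) \left(-19 + n\right) = \left(-19 + n\right) \left(-2 + k\right)$)
$K{\left(d,l \right)} = 841 l + d l$ ($K{\left(d,l \right)} = d l + 841 l = 841 l + d l$)
$\left(2798852 + 3264114\right) \left(3712007 + \frac{K{\left(1671,f{\left(40,2 \right)} \right)}}{-2648451}\right) = \left(2798852 + 3264114\right) \left(3712007 + \frac{\left(38 - 38 - 80 + 2 \cdot 40\right) \left(841 + 1671\right)}{-2648451}\right) = 6062966 \left(3712007 + \left(38 - 38 - 80 + 80\right) 2512 \left(- \frac{1}{2648451}\right)\right) = 6062966 \left(3712007 + 0 \cdot 2512 \left(- \frac{1}{2648451}\right)\right) = 6062966 \left(3712007 + 0 \left(- \frac{1}{2648451}\right)\right) = 6062966 \left(3712007 + 0\right) = 6062966 \cdot 3712007 = 22505772232762$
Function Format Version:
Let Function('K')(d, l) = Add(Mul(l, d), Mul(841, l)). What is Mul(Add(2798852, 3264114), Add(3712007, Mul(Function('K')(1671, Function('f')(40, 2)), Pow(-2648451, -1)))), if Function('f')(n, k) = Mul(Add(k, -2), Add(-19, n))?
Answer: 22505772232762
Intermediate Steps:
Function('f')(n, k) = Mul(Add(-19, n), Add(-2, k)) (Function('f')(n, k) = Mul(Add(-2, k), Add(-19, n)) = Mul(Add(-19, n), Add(-2, k)))
Function('K')(d, l) = Add(Mul(841, l), Mul(d, l)) (Function('K')(d, l) = Add(Mul(d, l), Mul(841, l)) = Add(Mul(841, l), Mul(d, l)))
Mul(Add(2798852, 3264114), Add(3712007, Mul(Function('K')(1671, Function('f')(40, 2)), Pow(-2648451, -1)))) = Mul(Add(2798852, 3264114), Add(3712007, Mul(Mul(Add(38, Mul(-19, 2), Mul(-2, 40), Mul(2, 40)), Add(841, 1671)), Pow(-2648451, -1)))) = Mul(6062966, Add(3712007, Mul(Mul(Add(38, -38, -80, 80), 2512), Rational(-1, 2648451)))) = Mul(6062966, Add(3712007, Mul(Mul(0, 2512), Rational(-1, 2648451)))) = Mul(6062966, Add(3712007, Mul(0, Rational(-1, 2648451)))) = Mul(6062966, Add(3712007, 0)) = Mul(6062966, 3712007) = 22505772232762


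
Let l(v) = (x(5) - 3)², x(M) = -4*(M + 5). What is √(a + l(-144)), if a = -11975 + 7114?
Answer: 2*I*√753 ≈ 54.882*I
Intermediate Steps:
x(M) = -20 - 4*M (x(M) = -4*(5 + M) = -20 - 4*M)
a = -4861
l(v) = 1849 (l(v) = ((-20 - 4*5) - 3)² = ((-20 - 20) - 3)² = (-40 - 3)² = (-43)² = 1849)
√(a + l(-144)) = √(-4861 + 1849) = √(-3012) = 2*I*√753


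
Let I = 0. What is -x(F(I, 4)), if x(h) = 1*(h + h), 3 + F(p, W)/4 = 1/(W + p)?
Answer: 22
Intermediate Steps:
F(p, W) = -12 + 4/(W + p)
x(h) = 2*h (x(h) = 1*(2*h) = 2*h)
-x(F(I, 4)) = -2*4*(1 - 3*4 - 3*0)/(4 + 0) = -2*4*(1 - 12 + 0)/4 = -2*4*(¼)*(-11) = -2*(-11) = -1*(-22) = 22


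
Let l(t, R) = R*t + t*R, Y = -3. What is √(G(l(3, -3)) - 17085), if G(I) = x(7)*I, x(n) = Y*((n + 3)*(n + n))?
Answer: 5*I*√381 ≈ 97.596*I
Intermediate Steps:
x(n) = -6*n*(3 + n) (x(n) = -3*(n + 3)*(n + n) = -3*(3 + n)*2*n = -6*n*(3 + n))
l(t, R) = 2*R*t (l(t, R) = R*t + R*t = 2*R*t)
G(I) = -420*I (G(I) = (-6*7*(3 + 7))*I = (-6*7*10)*I = -420*I)
√(G(l(3, -3)) - 17085) = √(-840*(-3)*3 - 17085) = √(-420*(-18) - 17085) = √(7560 - 17085) = √(-9525) = 5*I*√381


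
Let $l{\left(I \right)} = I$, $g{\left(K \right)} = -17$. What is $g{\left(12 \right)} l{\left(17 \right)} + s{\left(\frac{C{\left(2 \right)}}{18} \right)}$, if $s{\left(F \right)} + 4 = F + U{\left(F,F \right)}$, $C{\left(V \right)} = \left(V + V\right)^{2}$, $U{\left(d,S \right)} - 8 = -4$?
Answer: $- \frac{2593}{9} \approx -288.11$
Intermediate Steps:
$U{\left(d,S \right)} = 4$ ($U{\left(d,S \right)} = 8 - 4 = 4$)
$C{\left(V \right)} = 4 V^{2}$ ($C{\left(V \right)} = \left(2 V\right)^{2} = 4 V^{2}$)
$s{\left(F \right)} = F$ ($s{\left(F \right)} = -4 + \left(F + 4\right) = -4 + \left(4 + F\right) = F$)
$g{\left(12 \right)} l{\left(17 \right)} + s{\left(\frac{C{\left(2 \right)}}{18} \right)} = \left(-17\right) 17 + \frac{4 \cdot 2^{2}}{18} = -289 + 4 \cdot 4 \cdot \frac{1}{18} = -289 + 16 \cdot \frac{1}{18} = -289 + \frac{8}{9} = - \frac{2593}{9}$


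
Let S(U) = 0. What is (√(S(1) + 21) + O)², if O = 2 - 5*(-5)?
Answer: (27 + √21)² ≈ 997.46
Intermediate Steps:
O = 27 (O = 2 + 25 = 27)
(√(S(1) + 21) + O)² = (√(0 + 21) + 27)² = (√21 + 27)² = (27 + √21)²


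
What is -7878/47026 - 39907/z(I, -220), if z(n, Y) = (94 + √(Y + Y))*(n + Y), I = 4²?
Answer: 40374771949/22246871976 - 39907*I*√110/946152 ≈ 1.8149 - 0.44237*I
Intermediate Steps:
I = 16
z(n, Y) = (94 + √2*√Y)*(Y + n) (z(n, Y) = (94 + √(2*Y))*(Y + n) = (94 + √2*√Y)*(Y + n))
-7878/47026 - 39907/z(I, -220) = -7878/47026 - 39907/(94*(-220) + 94*16 + √2*(-220)^(3/2) + 16*√2*√(-220)) = -7878*1/47026 - 39907/(-20680 + 1504 + √2*(-440*I*√55) + 16*√2*(2*I*√55)) = -3939/23513 - 39907/(-20680 + 1504 - 440*I*√110 + 32*I*√110) = -3939/23513 - 39907/(-19176 - 408*I*√110)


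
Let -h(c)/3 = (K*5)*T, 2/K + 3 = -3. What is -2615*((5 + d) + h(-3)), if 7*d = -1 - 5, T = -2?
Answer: 107215/7 ≈ 15316.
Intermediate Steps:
K = -⅓ (K = 2/(-3 - 3) = 2/(-6) = 2*(-⅙) = -⅓ ≈ -0.33333)
d = -6/7 (d = (-1 - 5)/7 = (⅐)*(-6) = -6/7 ≈ -0.85714)
h(c) = -10 (h(c) = -3*(-⅓*5)*(-2) = -(-5)*(-2) = -3*10/3 = -10)
-2615*((5 + d) + h(-3)) = -2615*((5 - 6/7) - 10) = -2615*(29/7 - 10) = -2615*(-41/7) = 107215/7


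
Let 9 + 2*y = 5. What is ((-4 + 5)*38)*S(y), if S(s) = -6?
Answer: -228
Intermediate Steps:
y = -2 (y = -9/2 + (1/2)*5 = -9/2 + 5/2 = -2)
((-4 + 5)*38)*S(y) = ((-4 + 5)*38)*(-6) = (1*38)*(-6) = 38*(-6) = -228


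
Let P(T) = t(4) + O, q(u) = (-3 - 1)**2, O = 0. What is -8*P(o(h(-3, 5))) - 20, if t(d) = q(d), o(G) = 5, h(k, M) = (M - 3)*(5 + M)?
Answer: -148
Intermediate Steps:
q(u) = 16 (q(u) = (-4)**2 = 16)
h(k, M) = (-3 + M)*(5 + M)
t(d) = 16
P(T) = 16 (P(T) = 16 + 0 = 16)
-8*P(o(h(-3, 5))) - 20 = -8*16 - 20 = -128 - 20 = -148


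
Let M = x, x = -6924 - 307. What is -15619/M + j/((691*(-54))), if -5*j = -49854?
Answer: 425590426/224847945 ≈ 1.8928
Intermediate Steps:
j = 49854/5 (j = -1/5*(-49854) = 49854/5 ≈ 9970.8)
x = -7231
M = -7231
-15619/M + j/((691*(-54))) = -15619/(-7231) + 49854/(5*((691*(-54)))) = -15619*(-1/7231) + (49854/5)/(-37314) = 15619/7231 + (49854/5)*(-1/37314) = 15619/7231 - 8309/31095 = 425590426/224847945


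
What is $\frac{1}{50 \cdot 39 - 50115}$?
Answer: $- \frac{1}{48165} \approx -2.0762 \cdot 10^{-5}$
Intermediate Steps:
$\frac{1}{50 \cdot 39 - 50115} = \frac{1}{1950 - 50115} = \frac{1}{-48165} = - \frac{1}{48165}$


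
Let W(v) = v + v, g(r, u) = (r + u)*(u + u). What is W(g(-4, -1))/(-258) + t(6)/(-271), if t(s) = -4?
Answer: -2194/34959 ≈ -0.062759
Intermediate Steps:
g(r, u) = 2*u*(r + u) (g(r, u) = (r + u)*(2*u) = 2*u*(r + u))
W(v) = 2*v
W(g(-4, -1))/(-258) + t(6)/(-271) = (2*(2*(-1)*(-4 - 1)))/(-258) - 4/(-271) = (2*(2*(-1)*(-5)))*(-1/258) - 4*(-1/271) = (2*10)*(-1/258) + 4/271 = 20*(-1/258) + 4/271 = -10/129 + 4/271 = -2194/34959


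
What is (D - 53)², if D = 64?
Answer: 121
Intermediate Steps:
(D - 53)² = (64 - 53)² = 11² = 121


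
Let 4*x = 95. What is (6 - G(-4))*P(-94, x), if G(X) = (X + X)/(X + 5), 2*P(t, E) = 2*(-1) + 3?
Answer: 7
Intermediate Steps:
x = 95/4 (x = (1/4)*95 = 95/4 ≈ 23.750)
P(t, E) = 1/2 (P(t, E) = (2*(-1) + 3)/2 = (-2 + 3)/2 = (1/2)*1 = 1/2)
G(X) = 2*X/(5 + X) (G(X) = (2*X)/(5 + X) = 2*X/(5 + X))
(6 - G(-4))*P(-94, x) = (6 - 2*(-4)/(5 - 4))*(1/2) = (6 - 2*(-4)/1)*(1/2) = (6 - 2*(-4))*(1/2) = (6 - 1*(-8))*(1/2) = (6 + 8)*(1/2) = 14*(1/2) = 7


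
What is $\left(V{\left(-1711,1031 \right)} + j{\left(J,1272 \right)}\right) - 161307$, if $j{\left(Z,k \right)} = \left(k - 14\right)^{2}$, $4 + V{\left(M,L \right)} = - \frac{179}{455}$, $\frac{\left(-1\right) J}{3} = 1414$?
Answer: $\frac{646669936}{455} \approx 1.4213 \cdot 10^{6}$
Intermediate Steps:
$J = -4242$ ($J = \left(-3\right) 1414 = -4242$)
$V{\left(M,L \right)} = - \frac{1999}{455}$ ($V{\left(M,L \right)} = -4 - \frac{179}{455} = - \frac{1999}{455}$)
$j{\left(Z,k \right)} = \left(-14 + k\right)^{2}$
$\left(V{\left(-1711,1031 \right)} + j{\left(J,1272 \right)}\right) - 161307 = \left(- \frac{1999}{455} + \left(-14 + 1272\right)^{2}\right) - 161307 = \left(- \frac{1999}{455} + 1258^{2}\right) - 161307 = \left(- \frac{1999}{455} + 1582564\right) - 161307 = \frac{720064621}{455} - 161307 = \frac{646669936}{455}$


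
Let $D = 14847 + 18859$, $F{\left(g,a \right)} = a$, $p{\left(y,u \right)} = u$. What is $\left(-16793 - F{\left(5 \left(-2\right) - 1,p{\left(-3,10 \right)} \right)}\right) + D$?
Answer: $16903$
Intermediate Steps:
$D = 33706$
$\left(-16793 - F{\left(5 \left(-2\right) - 1,p{\left(-3,10 \right)} \right)}\right) + D = \left(-16793 - 10\right) + 33706 = -16803 + 33706 = 16903$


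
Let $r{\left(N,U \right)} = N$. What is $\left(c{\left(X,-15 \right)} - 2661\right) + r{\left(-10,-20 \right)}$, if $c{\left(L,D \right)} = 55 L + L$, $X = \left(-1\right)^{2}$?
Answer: $-2615$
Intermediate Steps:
$X = 1$
$c{\left(L,D \right)} = 56 L$
$\left(c{\left(X,-15 \right)} - 2661\right) + r{\left(-10,-20 \right)} = \left(56 \cdot 1 - 2661\right) - 10 = \left(56 - 2661\right) - 10 = -2605 - 10 = -2615$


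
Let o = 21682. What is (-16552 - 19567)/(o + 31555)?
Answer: -36119/53237 ≈ -0.67846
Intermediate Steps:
(-16552 - 19567)/(o + 31555) = (-16552 - 19567)/(21682 + 31555) = -36119/53237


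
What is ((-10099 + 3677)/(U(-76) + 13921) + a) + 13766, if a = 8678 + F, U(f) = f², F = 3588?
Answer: 512745882/19697 ≈ 26032.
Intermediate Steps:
a = 12266 (a = 8678 + 3588 = 12266)
((-10099 + 3677)/(U(-76) + 13921) + a) + 13766 = ((-10099 + 3677)/((-76)² + 13921) + 12266) + 13766 = (-6422/(5776 + 13921) + 12266) + 13766 = (-6422/19697 + 12266) + 13766 = 241596980/19697 + 13766 = 512745882/19697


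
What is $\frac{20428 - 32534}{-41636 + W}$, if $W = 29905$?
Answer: $\frac{12106}{11731} \approx 1.032$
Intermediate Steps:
$\frac{20428 - 32534}{-41636 + W} = \frac{20428 - 32534}{-41636 + 29905} = - \frac{12106}{-11731} = \left(-12106\right) \left(- \frac{1}{11731}\right) = \frac{12106}{11731}$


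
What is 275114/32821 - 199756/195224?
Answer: 512528955/69646162 ≈ 7.3590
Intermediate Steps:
275114/32821 - 199756/195224 = 275114*(1/32821) - 199756*1/195224 = 275114/32821 - 49939/48806 = 512528955/69646162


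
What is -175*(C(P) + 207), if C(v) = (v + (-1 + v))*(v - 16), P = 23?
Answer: -91350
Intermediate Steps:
C(v) = (-1 + 2*v)*(-16 + v)
-175*(C(P) + 207) = -175*((16 - 33*23 + 2*23**2) + 207) = -175*((16 - 759 + 2*529) + 207) = -175*((16 - 759 + 1058) + 207) = -175*(315 + 207) = -175*522 = -91350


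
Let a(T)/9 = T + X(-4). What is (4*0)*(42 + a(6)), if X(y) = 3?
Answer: 0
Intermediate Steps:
a(T) = 27 + 9*T (a(T) = 9*(T + 3) = 9*(3 + T) = 27 + 9*T)
(4*0)*(42 + a(6)) = (4*0)*(42 + (27 + 9*6)) = 0*(42 + (27 + 54)) = 0*(42 + 81) = 0*123 = 0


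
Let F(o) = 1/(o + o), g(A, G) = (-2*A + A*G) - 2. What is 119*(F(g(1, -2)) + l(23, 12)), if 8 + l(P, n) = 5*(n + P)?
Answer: 238357/12 ≈ 19863.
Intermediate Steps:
g(A, G) = -2 - 2*A + A*G
F(o) = 1/(2*o)
l(P, n) = -8 + 5*P + 5*n (l(P, n) = -8 + 5*(n + P) = -8 + 5*(P + n) = -8 + (5*P + 5*n) = -8 + 5*P + 5*n)
119*(F(g(1, -2)) + l(23, 12)) = 119*(1/(2*(-2 - 2*1 + 1*(-2))) + (-8 + 5*23 + 5*12)) = 119*(1/(2*(-2 - 2 - 2)) + (-8 + 115 + 60)) = 119*((½)/(-6) + 167) = 119*((½)*(-⅙) + 167) = 119*(-1/12 + 167) = 119*(2003/12) = 238357/12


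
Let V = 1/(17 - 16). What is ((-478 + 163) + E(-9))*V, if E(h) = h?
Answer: -324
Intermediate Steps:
V = 1 (V = 1/1 = 1)
((-478 + 163) + E(-9))*V = ((-478 + 163) - 9)*1 = (-315 - 9)*1 = -324*1 = -324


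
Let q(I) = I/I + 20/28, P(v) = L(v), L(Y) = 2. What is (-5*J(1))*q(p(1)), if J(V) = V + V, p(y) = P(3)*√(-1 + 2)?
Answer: -120/7 ≈ -17.143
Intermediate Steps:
P(v) = 2
p(y) = 2 (p(y) = 2*√(-1 + 2) = 2*√1 = 2*1 = 2)
q(I) = 12/7 (q(I) = 1 + 20*(1/28) = 1 + 5/7 = 12/7)
J(V) = 2*V
(-5*J(1))*q(p(1)) = -10*(12/7) = -5*2*(12/7) = -10*12/7 = -120/7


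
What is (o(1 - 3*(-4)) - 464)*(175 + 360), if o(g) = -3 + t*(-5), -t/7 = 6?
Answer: -137495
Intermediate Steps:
t = -42 (t = -7*6 = -42)
o(g) = 207 (o(g) = -3 - 42*(-5) = -3 + 210 = 207)
(o(1 - 3*(-4)) - 464)*(175 + 360) = (207 - 464)*(175 + 360) = -257*535 = -137495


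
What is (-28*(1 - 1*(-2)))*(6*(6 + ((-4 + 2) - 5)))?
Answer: 504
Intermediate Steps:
(-28*(1 - 1*(-2)))*(6*(6 + ((-4 + 2) - 5))) = (-28*(1 + 2))*(6*(6 + (-2 - 5))) = (-28*3)*(6*(6 - 7)) = -504*(-1) = -84*(-6) = 504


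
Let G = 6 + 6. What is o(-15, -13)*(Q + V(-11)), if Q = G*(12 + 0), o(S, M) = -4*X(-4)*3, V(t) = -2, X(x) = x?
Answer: 6816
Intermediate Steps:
o(S, M) = 48 (o(S, M) = -4*(-4)*3 = 16*3 = 48)
G = 12
Q = 144 (Q = 12*(12 + 0) = 12*12 = 144)
o(-15, -13)*(Q + V(-11)) = 48*(144 - 2) = 48*142 = 6816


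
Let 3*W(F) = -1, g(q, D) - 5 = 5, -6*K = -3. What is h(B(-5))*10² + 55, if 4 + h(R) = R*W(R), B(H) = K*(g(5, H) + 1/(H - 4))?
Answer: -13765/27 ≈ -509.81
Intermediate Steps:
K = ½ (K = -⅙*(-3) = ½ ≈ 0.50000)
g(q, D) = 10 (g(q, D) = 5 + 5 = 10)
W(F) = -⅓ (W(F) = (⅓)*(-1) = -⅓)
B(H) = 5 + 1/(2*(-4 + H)) (B(H) = (10 + 1/(H - 4))/2 = (10 + 1/(-4 + H))/2 = 5 + 1/(2*(-4 + H)))
h(R) = -4 - R/3 (h(R) = -4 + R*(-⅓) = -4 - R/3)
h(B(-5))*10² + 55 = (-4 - (-39 + 10*(-5))/(6*(-4 - 5)))*10² + 55 = (-4 - (-39 - 50)/(6*(-9)))*100 + 55 = (-4 - (-1)*(-89)/(6*9))*100 + 55 = (-4 - ⅓*89/18)*100 + 55 = (-4 - 89/54)*100 + 55 = -305/54*100 + 55 = -15250/27 + 55 = -13765/27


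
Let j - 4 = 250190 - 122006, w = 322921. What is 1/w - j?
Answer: -41394597147/322921 ≈ -1.2819e+5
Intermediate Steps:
j = 128188 (j = 4 + (250190 - 122006) = 4 + 128184 = 128188)
1/w - j = 1/322921 - 1*128188 = 1/322921 - 128188 = -41394597147/322921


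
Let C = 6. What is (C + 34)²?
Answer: 1600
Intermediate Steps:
(C + 34)² = (6 + 34)² = 40² = 1600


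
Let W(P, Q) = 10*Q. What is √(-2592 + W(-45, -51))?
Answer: I*√3102 ≈ 55.696*I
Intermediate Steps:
√(-2592 + W(-45, -51)) = √(-2592 + 10*(-51)) = √(-2592 - 510) = √(-3102) = I*√3102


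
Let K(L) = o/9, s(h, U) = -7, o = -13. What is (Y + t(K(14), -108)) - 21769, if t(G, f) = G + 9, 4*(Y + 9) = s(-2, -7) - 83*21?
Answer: -399743/18 ≈ -22208.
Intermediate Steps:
Y = -893/2 (Y = -9 + (-7 - 83*21)/4 = -9 + (-7 - 1743)/4 = -9 + (¼)*(-1750) = -9 - 875/2 = -893/2 ≈ -446.50)
K(L) = -13/9
t(G, f) = 9 + G
(Y + t(K(14), -108)) - 21769 = (-893/2 + (9 - 13/9)) - 21769 = (-893/2 + 68/9) - 21769 = -7901/18 - 21769 = -399743/18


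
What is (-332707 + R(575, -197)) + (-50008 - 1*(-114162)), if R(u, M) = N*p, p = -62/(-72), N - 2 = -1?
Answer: -9667877/36 ≈ -2.6855e+5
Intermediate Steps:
N = 1 (N = 2 - 1 = 1)
p = 31/36 (p = -62*(-1/72) = 31/36 ≈ 0.86111)
R(u, M) = 31/36 (R(u, M) = 1*(31/36) = 31/36)
(-332707 + R(575, -197)) + (-50008 - 1*(-114162)) = (-332707 + 31/36) + (-50008 - 1*(-114162)) = -11977421/36 + (-50008 + 114162) = -11977421/36 + 64154 = -9667877/36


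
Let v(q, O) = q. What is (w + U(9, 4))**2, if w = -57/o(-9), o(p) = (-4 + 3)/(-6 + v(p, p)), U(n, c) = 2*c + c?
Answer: 710649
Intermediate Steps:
U(n, c) = 3*c
o(p) = -1/(-6 + p) (o(p) = (-4 + 3)/(-6 + p) = -1/(-6 + p))
w = -855 (w = -57/((-1/(-6 - 9))) = -57/((-1/(-15))) = -57/((-1*(-1/15))) = -57/1/15 = -57*15 = -855)
(w + U(9, 4))**2 = (-855 + 3*4)**2 = (-855 + 12)**2 = (-843)**2 = 710649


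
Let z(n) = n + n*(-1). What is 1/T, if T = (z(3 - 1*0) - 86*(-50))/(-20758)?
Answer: -10379/2150 ≈ -4.8274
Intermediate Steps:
z(n) = 0 (z(n) = n - n = 0)
T = -2150/10379 (T = (0 - 86*(-50))/(-20758) = (0 + 4300)*(-1/20758) = 4300*(-1/20758) = -2150/10379 ≈ -0.20715)
1/T = 1/(-2150/10379) = -10379/2150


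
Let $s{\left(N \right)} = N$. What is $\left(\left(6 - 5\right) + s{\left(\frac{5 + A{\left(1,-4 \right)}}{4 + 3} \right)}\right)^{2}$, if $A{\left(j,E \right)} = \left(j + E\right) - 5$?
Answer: $\frac{16}{49} \approx 0.32653$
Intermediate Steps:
$A{\left(j,E \right)} = -5 + E + j$ ($A{\left(j,E \right)} = \left(E + j\right) - 5 = -5 + E + j$)
$\left(\left(6 - 5\right) + s{\left(\frac{5 + A{\left(1,-4 \right)}}{4 + 3} \right)}\right)^{2} = \left(\left(6 - 5\right) + \frac{5 - 8}{4 + 3}\right)^{2} = \left(1 + \frac{5 - 8}{7}\right)^{2} = \left(1 - \frac{3}{7}\right)^{2} = \left(\frac{4}{7}\right)^{2} = \frac{16}{49}$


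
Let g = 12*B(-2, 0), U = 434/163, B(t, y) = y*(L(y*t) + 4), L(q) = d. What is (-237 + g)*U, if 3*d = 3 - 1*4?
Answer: -102858/163 ≈ -631.03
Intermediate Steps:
d = -⅓ (d = (3 - 1*4)/3 = (3 - 4)/3 = (⅓)*(-1) = -⅓ ≈ -0.33333)
L(q) = -⅓
B(t, y) = 11*y/3 (B(t, y) = y*(-⅓ + 4) = y*(11/3) = 11*y/3)
U = 434/163 (U = 434*(1/163) = 434/163 ≈ 2.6626)
g = 0 (g = 12*((11/3)*0) = 12*0 = 0)
(-237 + g)*U = (-237 + 0)*(434/163) = -237*434/163 = -102858/163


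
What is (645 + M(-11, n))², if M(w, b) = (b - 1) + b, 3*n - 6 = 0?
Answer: 419904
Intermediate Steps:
n = 2 (n = 2 + (⅓)*0 = 2 + 0 = 2)
M(w, b) = -1 + 2*b (M(w, b) = (-1 + b) + b = -1 + 2*b)
(645 + M(-11, n))² = (645 + (-1 + 2*2))² = (645 + (-1 + 4))² = (645 + 3)² = 648² = 419904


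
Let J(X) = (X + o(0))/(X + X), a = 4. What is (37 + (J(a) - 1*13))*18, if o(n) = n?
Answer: 441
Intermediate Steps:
J(X) = ½ (J(X) = (X + 0)/(X + X) = X/((2*X)) = X*(1/(2*X)) = ½)
(37 + (J(a) - 1*13))*18 = (37 + (½ - 1*13))*18 = (37 + (½ - 13))*18 = (37 - 25/2)*18 = (49/2)*18 = 441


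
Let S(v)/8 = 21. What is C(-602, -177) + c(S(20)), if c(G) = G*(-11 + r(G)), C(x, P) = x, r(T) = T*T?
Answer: 4739182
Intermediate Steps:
S(v) = 168 (S(v) = 8*21 = 168)
r(T) = T**2
c(G) = G*(-11 + G**2)
C(-602, -177) + c(S(20)) = -602 + 168*(-11 + 168**2) = -602 + 168*(-11 + 28224) = -602 + 168*28213 = -602 + 4739784 = 4739182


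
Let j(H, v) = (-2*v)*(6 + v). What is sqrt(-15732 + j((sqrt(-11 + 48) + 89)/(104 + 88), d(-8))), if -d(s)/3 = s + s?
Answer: 6*I*sqrt(581) ≈ 144.62*I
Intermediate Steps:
d(s) = -6*s (d(s) = -3*(s + s) = -6*s)
j(H, v) = -2*v*(6 + v)
sqrt(-15732 + j((sqrt(-11 + 48) + 89)/(104 + 88), d(-8))) = sqrt(-15732 - 2*(-6*(-8))*(6 - 6*(-8))) = sqrt(-15732 - 2*48*(6 + 48)) = sqrt(-15732 - 2*48*54) = sqrt(-15732 - 5184) = sqrt(-20916) = 6*I*sqrt(581)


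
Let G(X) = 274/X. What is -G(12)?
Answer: -137/6 ≈ -22.833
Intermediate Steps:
-G(12) = -274/12 = -1*137/6 = -137/6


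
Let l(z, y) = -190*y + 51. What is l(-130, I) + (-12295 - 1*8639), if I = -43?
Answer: -12713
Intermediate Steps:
l(z, y) = 51 - 190*y
l(-130, I) + (-12295 - 1*8639) = (51 - 190*(-43)) + (-12295 - 1*8639) = (51 + 8170) + (-12295 - 8639) = 8221 - 20934 = -12713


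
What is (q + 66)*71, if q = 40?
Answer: 7526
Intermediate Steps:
(q + 66)*71 = (40 + 66)*71 = 106*71 = 7526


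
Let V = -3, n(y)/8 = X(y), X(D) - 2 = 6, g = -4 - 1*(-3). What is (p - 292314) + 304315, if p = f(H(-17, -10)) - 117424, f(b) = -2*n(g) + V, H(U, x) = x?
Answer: -105554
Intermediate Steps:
g = -1 (g = -4 + 3 = -1)
X(D) = 8 (X(D) = 2 + 6 = 8)
n(y) = 64 (n(y) = 8*8 = 64)
f(b) = -131 (f(b) = -2*64 - 3 = -128 - 3 = -131)
p = -117555 (p = -131 - 117424 = -117555)
(p - 292314) + 304315 = (-117555 - 292314) + 304315 = -409869 + 304315 = -105554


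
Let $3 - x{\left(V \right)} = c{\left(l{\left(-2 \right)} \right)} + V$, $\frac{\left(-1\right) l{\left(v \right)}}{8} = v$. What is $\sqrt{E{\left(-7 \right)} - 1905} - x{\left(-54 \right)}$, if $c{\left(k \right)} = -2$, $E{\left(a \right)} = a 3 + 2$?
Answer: $-59 + 2 i \sqrt{481} \approx -59.0 + 43.863 i$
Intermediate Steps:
$E{\left(a \right)} = 2 + 3 a$ ($E{\left(a \right)} = 3 a + 2 = 2 + 3 a$)
$l{\left(v \right)} = - 8 v$
$x{\left(V \right)} = 5 - V$ ($x{\left(V \right)} = 3 - \left(-2 + V\right) = 5 - V$)
$\sqrt{E{\left(-7 \right)} - 1905} - x{\left(-54 \right)} = \sqrt{\left(2 + 3 \left(-7\right)\right) - 1905} - \left(5 - -54\right) = \sqrt{\left(2 - 21\right) - 1905} - \left(5 + 54\right) = \sqrt{-19 - 1905} - 59 = \sqrt{-1924} - 59 = 2 i \sqrt{481} - 59 = -59 + 2 i \sqrt{481}$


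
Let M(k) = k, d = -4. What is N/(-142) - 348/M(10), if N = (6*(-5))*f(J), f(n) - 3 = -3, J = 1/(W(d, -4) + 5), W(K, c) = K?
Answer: -174/5 ≈ -34.800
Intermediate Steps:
J = 1 (J = 1/(-4 + 5) = 1/1 = 1)
f(n) = 0 (f(n) = 3 - 3 = 0)
N = 0 (N = (6*(-5))*0 = -30*0 = 0)
N/(-142) - 348/M(10) = 0/(-142) - 348/10 = 0*(-1/142) - 348*⅒ = 0 - 174/5 = -174/5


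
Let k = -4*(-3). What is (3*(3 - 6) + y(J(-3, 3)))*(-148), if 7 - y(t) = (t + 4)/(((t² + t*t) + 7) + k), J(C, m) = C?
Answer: 300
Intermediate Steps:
k = 12
y(t) = 7 - (4 + t)/(19 + 2*t²) (y(t) = 7 - (t + 4)/(((t² + t*t) + 7) + 12) = 7 - (4 + t)/(((t² + t²) + 7) + 12) = 7 - (4 + t)/((2*t² + 7) + 12) = 7 - (4 + t)/((7 + 2*t²) + 12) = 7 - (4 + t)/(19 + 2*t²))
(3*(3 - 6) + y(J(-3, 3)))*(-148) = (3*(3 - 6) + (129 - 1*(-3) + 14*(-3)²)/(19 + 2*(-3)²))*(-148) = (3*(-3) + (129 + 3 + 14*9)/(19 + 2*9))*(-148) = (-9 + (129 + 3 + 126)/(19 + 18))*(-148) = (-9 + 258/37)*(-148) = -75/37*(-148) = 300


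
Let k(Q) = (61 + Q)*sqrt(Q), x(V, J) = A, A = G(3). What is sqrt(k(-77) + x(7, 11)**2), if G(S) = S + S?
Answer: 2*sqrt(9 - 4*I*sqrt(77)) ≈ 9.5116 - 7.3804*I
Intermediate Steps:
G(S) = 2*S
A = 6 (A = 2*3 = 6)
x(V, J) = 6
k(Q) = sqrt(Q)*(61 + Q)
sqrt(k(-77) + x(7, 11)**2) = sqrt(sqrt(-77)*(61 - 77) + 6**2) = sqrt((I*sqrt(77))*(-16) + 36) = sqrt(-16*I*sqrt(77) + 36) = sqrt(36 - 16*I*sqrt(77))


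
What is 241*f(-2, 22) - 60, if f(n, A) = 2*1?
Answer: 422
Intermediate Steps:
f(n, A) = 2
241*f(-2, 22) - 60 = 241*2 - 60 = 482 - 60 = 422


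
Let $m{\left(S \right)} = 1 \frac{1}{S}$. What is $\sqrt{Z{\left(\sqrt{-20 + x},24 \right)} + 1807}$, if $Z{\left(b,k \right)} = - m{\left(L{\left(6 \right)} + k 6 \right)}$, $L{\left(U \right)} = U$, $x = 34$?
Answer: $\frac{\sqrt{1626294}}{30} \approx 42.509$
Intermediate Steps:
$m{\left(S \right)} = \frac{1}{S}$
$Z{\left(b,k \right)} = - \frac{1}{6 + 6 k}$ ($Z{\left(b,k \right)} = - \frac{1}{6 + k 6} = - \frac{1}{6 + 6 k}$)
$\sqrt{Z{\left(\sqrt{-20 + x},24 \right)} + 1807} = \sqrt{- \frac{1}{6 + 6 \cdot 24} + 1807} = \sqrt{- \frac{1}{6 + 144} + 1807} = \sqrt{- \frac{1}{150} + 1807} = \sqrt{\frac{271049}{150}} = \frac{\sqrt{1626294}}{30}$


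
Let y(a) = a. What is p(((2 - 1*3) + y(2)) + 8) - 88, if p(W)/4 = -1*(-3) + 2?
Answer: -68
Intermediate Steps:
p(W) = 20 (p(W) = 4*(-1*(-3) + 2) = 4*(3 + 2) = 4*5 = 20)
p(((2 - 1*3) + y(2)) + 8) - 88 = 20 - 88 = -68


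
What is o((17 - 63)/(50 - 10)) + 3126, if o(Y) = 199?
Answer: 3325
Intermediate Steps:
o((17 - 63)/(50 - 10)) + 3126 = 199 + 3126 = 3325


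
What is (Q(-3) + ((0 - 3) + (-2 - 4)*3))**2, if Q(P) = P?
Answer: 576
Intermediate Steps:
(Q(-3) + ((0 - 3) + (-2 - 4)*3))**2 = (-3 + ((0 - 3) + (-2 - 4)*3))**2 = (-3 + (-3 - 6*3))**2 = (-3 + (-3 - 18))**2 = (-3 - 21)**2 = (-24)**2 = 576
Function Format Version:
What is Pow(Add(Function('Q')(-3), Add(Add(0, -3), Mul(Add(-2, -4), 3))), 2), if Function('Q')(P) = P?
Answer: 576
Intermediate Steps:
Pow(Add(Function('Q')(-3), Add(Add(0, -3), Mul(Add(-2, -4), 3))), 2) = Pow(Add(-3, Add(Add(0, -3), Mul(Add(-2, -4), 3))), 2) = Pow(Add(-3, Add(-3, Mul(-6, 3))), 2) = Pow(Add(-3, Add(-3, -18)), 2) = Pow(Add(-3, -21), 2) = Pow(-24, 2) = 576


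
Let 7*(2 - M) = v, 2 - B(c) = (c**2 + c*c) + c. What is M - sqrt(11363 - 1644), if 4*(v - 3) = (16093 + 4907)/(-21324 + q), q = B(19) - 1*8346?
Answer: 339749/212863 - sqrt(9719) ≈ -96.989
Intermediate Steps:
B(c) = 2 - c - 2*c**2 (B(c) = 2 - ((c**2 + c*c) + c) = 2 - ((c**2 + c**2) + c) = 2 - (2*c**2 + c) = 2 - (c + 2*c**2) = 2 + (-c - 2*c**2) = 2 - c - 2*c**2)
q = -9085 (q = (2 - 1*19 - 2*19**2) - 1*8346 = (2 - 19 - 2*361) - 8346 = (2 - 19 - 722) - 8346 = -739 - 8346 = -9085)
v = 85977/30409 (v = 3 + ((16093 + 4907)/(-21324 - 9085))/4 = 3 + (21000/(-30409))/4 = 3 + (21000*(-1/30409))/4 = 3 + (1/4)*(-21000/30409) = 3 - 5250/30409 = 85977/30409 ≈ 2.8274)
M = 339749/212863 (M = 2 - 1/7*85977/30409 = 2 - 85977/212863 = 339749/212863 ≈ 1.5961)
M - sqrt(11363 - 1644) = 339749/212863 - sqrt(11363 - 1644) = 339749/212863 - sqrt(9719)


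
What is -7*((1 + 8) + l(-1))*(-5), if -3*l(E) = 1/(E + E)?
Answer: 1925/6 ≈ 320.83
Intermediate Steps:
l(E) = -1/(6*E) (l(E) = -1/(3*(E + E)) = -1/(2*E)/3 = -1/(6*E))
-7*((1 + 8) + l(-1))*(-5) = -7*((1 + 8) - ⅙/(-1))*(-5) = -7*(9 - ⅙*(-1))*(-5) = -7*(9 + ⅙)*(-5) = -7*55/6*(-5) = -385/6*(-5) = 1925/6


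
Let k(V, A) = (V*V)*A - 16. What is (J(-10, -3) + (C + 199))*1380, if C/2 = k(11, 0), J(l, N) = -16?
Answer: 208380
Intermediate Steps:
k(V, A) = -16 + A*V**2 (k(V, A) = V**2*A - 16 = A*V**2 - 16 = -16 + A*V**2)
C = -32 (C = 2*(-16 + 0*11**2) = 2*(-16 + 0*121) = 2*(-16 + 0) = 2*(-16) = -32)
(J(-10, -3) + (C + 199))*1380 = (-16 + (-32 + 199))*1380 = (-16 + 167)*1380 = 151*1380 = 208380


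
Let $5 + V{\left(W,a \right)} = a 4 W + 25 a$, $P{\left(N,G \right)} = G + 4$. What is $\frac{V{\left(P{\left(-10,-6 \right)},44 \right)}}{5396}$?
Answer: $\frac{743}{5396} \approx 0.13769$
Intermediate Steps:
$P{\left(N,G \right)} = 4 + G$
$V{\left(W,a \right)} = -5 + 25 a + 4 W a$ ($V{\left(W,a \right)} = -5 + \left(a 4 W + 25 a\right) = -5 + \left(4 a W + 25 a\right) = -5 + \left(4 W a + 25 a\right) = -5 + \left(25 a + 4 W a\right) = -5 + 25 a + 4 W a$)
$\frac{V{\left(P{\left(-10,-6 \right)},44 \right)}}{5396} = \frac{-5 + 25 \cdot 44 + 4 \left(4 - 6\right) 44}{5396} = \left(-5 + 1100 + 4 \left(-2\right) 44\right) \frac{1}{5396} = \left(-5 + 1100 - 352\right) \frac{1}{5396} = 743 \cdot \frac{1}{5396} = \frac{743}{5396}$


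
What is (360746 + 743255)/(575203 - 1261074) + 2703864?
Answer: 1854500801543/685871 ≈ 2.7039e+6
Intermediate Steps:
(360746 + 743255)/(575203 - 1261074) + 2703864 = 1104001/(-685871) + 2703864 = 1104001*(-1/685871) + 2703864 = -1104001/685871 + 2703864 = 1854500801543/685871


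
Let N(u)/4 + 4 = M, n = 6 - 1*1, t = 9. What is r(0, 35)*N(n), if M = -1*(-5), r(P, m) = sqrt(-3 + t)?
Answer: 4*sqrt(6) ≈ 9.7980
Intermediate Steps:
r(P, m) = sqrt(6) (r(P, m) = sqrt(-3 + 9) = sqrt(6))
M = 5
n = 5 (n = 6 - 1 = 5)
N(u) = 4 (N(u) = -16 + 4*5 = -16 + 20 = 4)
r(0, 35)*N(n) = sqrt(6)*4 = 4*sqrt(6)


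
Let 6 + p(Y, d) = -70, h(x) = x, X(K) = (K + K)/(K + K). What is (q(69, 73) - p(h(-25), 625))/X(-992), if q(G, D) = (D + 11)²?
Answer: 7132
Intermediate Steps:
X(K) = 1 (X(K) = (2*K)/((2*K)) = (2*K)*(1/(2*K)) = 1)
q(G, D) = (11 + D)²
p(Y, d) = -76 (p(Y, d) = -6 - 70 = -76)
(q(69, 73) - p(h(-25), 625))/X(-992) = ((11 + 73)² - 1*(-76))/1 = (84² + 76)*1 = (7056 + 76)*1 = 7132*1 = 7132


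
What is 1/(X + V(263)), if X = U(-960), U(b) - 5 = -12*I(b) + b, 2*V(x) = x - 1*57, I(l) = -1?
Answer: -1/840 ≈ -0.0011905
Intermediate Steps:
V(x) = -57/2 + x/2 (V(x) = (x - 1*57)/2 = (x - 57)/2 = (-57 + x)/2 = -57/2 + x/2)
U(b) = 17 + b (U(b) = 5 + (-12*(-1) + b) = 5 + (12 + b) = 17 + b)
X = -943 (X = 17 - 960 = -943)
1/(X + V(263)) = 1/(-943 + (-57/2 + (1/2)*263)) = 1/(-943 + (-57/2 + 263/2)) = 1/(-943 + 103) = 1/(-840) = -1/840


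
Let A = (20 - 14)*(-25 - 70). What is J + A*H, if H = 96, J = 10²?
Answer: -54620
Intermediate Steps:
J = 100
A = -570 (A = 6*(-95) = -570)
J + A*H = 100 - 570*96 = 100 - 54720 = -54620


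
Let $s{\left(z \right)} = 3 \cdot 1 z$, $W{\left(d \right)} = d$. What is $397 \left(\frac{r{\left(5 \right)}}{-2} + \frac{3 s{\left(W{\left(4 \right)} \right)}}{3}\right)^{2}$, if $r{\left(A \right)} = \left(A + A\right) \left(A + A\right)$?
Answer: $573268$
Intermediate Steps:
$s{\left(z \right)} = 3 z$
$r{\left(A \right)} = 4 A^{2}$ ($r{\left(A \right)} = 2 A 2 A = 4 A^{2}$)
$397 \left(\frac{r{\left(5 \right)}}{-2} + \frac{3 s{\left(W{\left(4 \right)} \right)}}{3}\right)^{2} = 397 \left(\frac{4 \cdot 5^{2}}{-2} + \frac{3 \cdot 3 \cdot 4}{3}\right)^{2} = 397 \left(4 \cdot 25 \left(- \frac{1}{2}\right) + 3 \cdot 12 \cdot \frac{1}{3}\right)^{2} = 397 \left(100 \left(- \frac{1}{2}\right) + 36 \cdot \frac{1}{3}\right)^{2} = 397 \left(-50 + 12\right)^{2} = 397 \left(-38\right)^{2} = 397 \cdot 1444 = 573268$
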